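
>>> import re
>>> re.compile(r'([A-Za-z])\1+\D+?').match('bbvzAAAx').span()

(0, 3)

`match` is anchored at position 0; if the pattern doesn't fit there, it returns None.
The match spans [0:3] → 'bbv'.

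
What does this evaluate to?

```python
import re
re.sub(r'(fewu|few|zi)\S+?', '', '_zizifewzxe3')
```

'_ixe3'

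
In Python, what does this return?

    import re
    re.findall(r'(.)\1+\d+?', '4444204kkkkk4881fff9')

The backreference `\1` re-matches whatever the first group consumed, character for character.
Because there's exactly one group, `findall` drops the full match and keeps group 1 from each hit.

['4', 'k', '8', 'f']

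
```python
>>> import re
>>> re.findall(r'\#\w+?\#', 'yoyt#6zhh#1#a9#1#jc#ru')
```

Matches: at [4:10] → '#6zhh#'; at [11:15] → '#a9#'; at [16:20] → '#jc#'.
Since nothing is captured, `findall` lists the 3 matched substrings directly.

['#6zhh#', '#a9#', '#jc#']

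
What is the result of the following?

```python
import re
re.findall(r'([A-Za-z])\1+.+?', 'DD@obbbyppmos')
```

`\1` is not a pattern — it's the concrete string captured by group 1, re-applied verbatim.
Scanning left to right: at [0:3] match 'DD@', group 1 = 'D'; at [4:8] match 'bbby', group 1 = 'b'; at [8:11] match 'ppm', group 1 = 'p'.
`findall` collects group 1 from each match (3 total).

['D', 'b', 'p']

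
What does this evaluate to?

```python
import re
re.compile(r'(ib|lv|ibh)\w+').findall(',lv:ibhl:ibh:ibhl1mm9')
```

['ib', 'ib', 'ib']

Alternation isn't longest-match — the leftmost alternative that fits at this position is chosen.
Walking the string: at [4:8] match 'ibhl', group 1 = 'ib'; at [9:12] match 'ibh', group 1 = 'ib'; at [13:21] match 'ibhl1mm9', group 1 = 'ib'.
One capturing group, so `findall` returns just the captured substring from each match — 3 in all.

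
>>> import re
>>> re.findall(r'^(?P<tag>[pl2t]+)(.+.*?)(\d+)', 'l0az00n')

This matches anchored at the start of the string; then one or more of one of [pl2t] (captured as 'tag'); then one or more of any character, then zero or more of any character (lazy) (captured); then one or more of a digit (captured).
Matches: at [0:6] match 'l0az00', groups = ('l', '0az0', '0').
With 3 capturing groups, `findall` returns a 3-tuple per match.

[('l', '0az0', '0')]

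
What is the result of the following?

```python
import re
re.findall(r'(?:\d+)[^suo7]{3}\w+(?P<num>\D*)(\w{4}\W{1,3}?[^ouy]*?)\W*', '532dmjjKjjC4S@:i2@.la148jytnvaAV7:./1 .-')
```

[('', 'jC4S@'), ('', 'aAV7:')]

The pattern matches one or more of a digit (non-capturing group); then exactly 3 of any character except [suo7], then one or more of a word character; then zero or more of a non-digit (captured as 'num'); then exactly 4 of a word character, then 1 to 3 of a non-word character (lazy), then zero or more of any character except [ouy] (lazy) (captured); then zero or more of a non-word character.
`findall` packs the 2 group values into a tuple for every match.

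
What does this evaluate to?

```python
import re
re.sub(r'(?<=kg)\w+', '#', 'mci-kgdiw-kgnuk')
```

The lookaround is zero-width — it requires the adjacent text to match without consuming it, so the asserted text isn't part of the match.
Matches: at [6:9] → 'diw'; at [12:15] → 'nuk'.
Each match is replaced by '#'.

'mci-kg#-kg#'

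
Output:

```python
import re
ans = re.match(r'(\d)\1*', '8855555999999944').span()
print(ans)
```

(0, 2)

`match` is anchored at position 0; if the pattern doesn't fit there, it returns None.
The match spans [0:2] → '88'.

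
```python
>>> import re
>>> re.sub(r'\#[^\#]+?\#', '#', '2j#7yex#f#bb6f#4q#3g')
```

Matches: at [2:8] → '#7yex#'; at [9:15] → '#bb6f#'.
`sub` substitutes '#' at each match site.

'2j#f#4q#3g'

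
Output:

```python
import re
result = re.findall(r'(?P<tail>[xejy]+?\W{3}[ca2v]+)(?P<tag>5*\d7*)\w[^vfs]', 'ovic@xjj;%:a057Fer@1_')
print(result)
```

[('xjj;%:a', '0')]

This matches one or more of one of [xejy] (lazy), then exactly 3 of a non-word character, then one or more of one of [ca2v] (captured as 'tail'); then zero or more of a literal '5', then a digit, then zero or more of the literal '7' (captured as 'tag'); then a word character, then any character except [vfs].
Matches: at [5:15] match 'xjj;%:a057', groups = ('xjj;%:a', '0').
`findall` packs the 2 group values into a tuple for every match.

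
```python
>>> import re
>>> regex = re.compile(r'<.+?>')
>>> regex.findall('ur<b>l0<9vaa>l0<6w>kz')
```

['<b>', '<9vaa>', '<6w>']

A `+?`/`*?`/`{m,n}?` starts at its minimum and grows only as far as needed for what follows to match.
No capturing groups, so `findall` returns the 3 full match strings.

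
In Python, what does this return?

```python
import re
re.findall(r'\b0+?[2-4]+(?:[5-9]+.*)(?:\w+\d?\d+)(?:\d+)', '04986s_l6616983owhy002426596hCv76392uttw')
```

['04986s_l6616983owhy002426596hCv76392']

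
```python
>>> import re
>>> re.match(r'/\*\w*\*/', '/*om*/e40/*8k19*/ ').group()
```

'/*om*/'

With `match`, the pattern is implicitly anchored at the beginning.
The match spans [0:6] → '/*om*/'.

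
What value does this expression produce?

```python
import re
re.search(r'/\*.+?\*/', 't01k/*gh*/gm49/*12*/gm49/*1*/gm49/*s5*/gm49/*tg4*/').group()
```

'/*gh*/'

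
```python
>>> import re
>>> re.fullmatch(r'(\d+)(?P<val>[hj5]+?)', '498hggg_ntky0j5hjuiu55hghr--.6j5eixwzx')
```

None

For `fullmatch`, every character of the input must be accounted for by the pattern.
Here the string isn't matched end-to-end, so the call returns None.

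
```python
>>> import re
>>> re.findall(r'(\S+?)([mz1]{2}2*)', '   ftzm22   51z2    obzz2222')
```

[('ft', 'zm22'), ('5', '1z2'), ('ob', 'zz2222')]

The pattern matches one or more of a non-whitespace character (lazy) (captured); then exactly 2 of one of [mz1], then zero or more of the literal '2' (captured).
Matches: at [3:9] match 'ftzm22', groups = ('ft', 'zm22'); at [12:16] match '51z2', groups = ('5', '1z2'); at [20:28] match 'obzz2222', groups = ('ob', 'zz2222').
Multiple groups make `findall` return tuples — one 2-tuple for each match.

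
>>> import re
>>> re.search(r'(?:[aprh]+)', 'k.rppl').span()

This matches one or more of one of [aprh] (non-capturing group).
`re.search` tries every starting position until one works.
The match spans [2:5] → 'rpp'.

(2, 5)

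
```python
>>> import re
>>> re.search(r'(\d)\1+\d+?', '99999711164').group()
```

'999997'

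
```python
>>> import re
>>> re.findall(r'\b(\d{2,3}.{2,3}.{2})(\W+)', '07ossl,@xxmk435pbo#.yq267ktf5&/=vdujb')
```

This matches a word boundary (`\b`, zero-width); then 2 to 3 of a digit, then 2 to 3 of any character, then exactly 2 of any character (captured); then one or more of a non-word character (captured).
Walking the string: at [0:8] match '07ossl,@', groups = ('07ossl,', '@').
2 groups means the one result is a tuple of 2 captured strings — 1 here.

[('07ossl,', '@')]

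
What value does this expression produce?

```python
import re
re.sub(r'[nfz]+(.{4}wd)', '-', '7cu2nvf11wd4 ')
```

'7cu2-4 '

This matches one or more of one of [nfz]; then exactly 4 of any character, then the literal 'wd' (captured).
Every occurrence is swapped for '-'.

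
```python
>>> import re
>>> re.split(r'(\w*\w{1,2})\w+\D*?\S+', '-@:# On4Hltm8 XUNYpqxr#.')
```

['-@:# ', 'On4Hltm', '']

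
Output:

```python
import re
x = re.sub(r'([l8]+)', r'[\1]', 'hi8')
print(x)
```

hi[8]

This matches one or more of one of [l8] (captured).
Matches: at [2:3] → '8'.
Each match is replaced using the text its own group 1 captured.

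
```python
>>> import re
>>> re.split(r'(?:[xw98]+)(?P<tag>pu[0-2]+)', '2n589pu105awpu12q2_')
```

['2n5', 'pu10', '5a', 'pu12', 'q2_']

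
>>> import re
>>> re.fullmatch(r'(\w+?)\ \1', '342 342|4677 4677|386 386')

None

`\1` is not a pattern — it's the concrete string captured by group 1, re-applied verbatim.
`re.fullmatch` is like wrapping the pattern in `^…$` (in single-line mode).
Here there's no way to consume every character, so the call returns None.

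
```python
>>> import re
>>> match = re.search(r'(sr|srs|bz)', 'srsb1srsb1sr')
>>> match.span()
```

Alternation tries branches left to right and keeps the first one that lets the overall match succeed at that position.
The match spans [0:2] → 'sr'.

(0, 2)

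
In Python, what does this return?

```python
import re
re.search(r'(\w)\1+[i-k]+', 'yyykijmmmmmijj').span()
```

`\1` has to match the exact text group 1 already captured.
The match spans [0:6] → 'yyykij'.

(0, 6)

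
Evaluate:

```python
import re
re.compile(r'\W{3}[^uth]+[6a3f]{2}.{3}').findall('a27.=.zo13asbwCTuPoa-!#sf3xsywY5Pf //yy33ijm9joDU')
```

This matches exactly 3 of a non-word character, then one or more of any character except [uth], then exactly 2 of one of [6a3f]; then exactly 3 of any character.
No capturing groups, so `findall` returns the 2 full match strings.

['.=.zo13asbw', '-!#sf3xsywY5Pf //yy33ijm']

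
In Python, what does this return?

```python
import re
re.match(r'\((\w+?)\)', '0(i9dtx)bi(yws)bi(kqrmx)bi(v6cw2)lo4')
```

None

With `match`, the pattern is implicitly anchored at the beginning.
Here the pattern fails at index 0, so the call returns None.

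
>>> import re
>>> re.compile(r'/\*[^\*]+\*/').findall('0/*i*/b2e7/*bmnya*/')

['/*i*/', '/*bmnya*/']

Scanning left to right: at [1:6] → '/*i*/'; at [10:19] → '/*bmnya*/'.
`findall` yields the raw match text (2 of them) because the pattern has no groups.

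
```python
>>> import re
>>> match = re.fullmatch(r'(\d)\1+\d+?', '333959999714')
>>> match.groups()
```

`\1` has to match the exact text group 1 already captured.
`re.fullmatch` is like wrapping the pattern in `^…$` (in single-line mode).
The match spans [0:12] → '333959999714'.
Captured: group 1 = '3'.

('3',)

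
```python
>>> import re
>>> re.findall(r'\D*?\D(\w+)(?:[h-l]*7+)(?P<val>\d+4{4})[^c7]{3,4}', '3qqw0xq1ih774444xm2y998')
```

[('qw0xq1ih', '74444')]

Pattern: zero or more of a non-digit (lazy), then a non-digit; then one or more of a word character (captured); then zero or more of a character in [h-l], then one or more of a literal '7' (non-capturing group); then one or more of a digit, then exactly 4 of the literal '4' (captured as 'val'); then 3 to 4 of any character except [c7].
The `?` after the quantifier makes it lazy — it takes as little as possible before letting the rest of the pattern try.
Scanning left to right: at [1:20] match 'qqw0xq1ih774444xm2y', groups = ('qw0xq1ih', '74444').
With 2 capturing groups, `findall` returns a 2-tuple per match.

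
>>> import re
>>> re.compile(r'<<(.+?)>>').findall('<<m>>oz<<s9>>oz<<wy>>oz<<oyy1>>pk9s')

['m', 's9', 'wy', 'oyy1']

The `?` after the quantifier makes it lazy — it takes as little as possible before letting the rest of the pattern try.
Scanning left to right: at [0:5] match '<<m>>', group 1 = 'm'; at [7:13] match '<<s9>>', group 1 = 's9'; at [15:21] match '<<wy>>', group 1 = 'wy'; at [23:31] match '<<oyy1>>', group 1 = 'oyy1'.
With a single group, `findall` returns only what that group captured — 4 items.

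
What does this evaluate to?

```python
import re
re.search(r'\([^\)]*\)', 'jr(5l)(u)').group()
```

'(5l)'

`search` walks the string left to right and returns the first match it finds.
The match spans [2:6] → '(5l)'.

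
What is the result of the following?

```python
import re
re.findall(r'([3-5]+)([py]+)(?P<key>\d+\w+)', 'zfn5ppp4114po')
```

[('5', 'ppp', '4114po')]

Pattern: one or more of a character in [3-5] (captured); then one or more of one of [py] (captured); then one or more of a digit, then one or more of a word character (captured as 'key').
`findall` packs the 3 group values into a tuple for every match.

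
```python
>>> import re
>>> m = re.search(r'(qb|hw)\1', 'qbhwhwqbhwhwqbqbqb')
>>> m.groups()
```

('hw',)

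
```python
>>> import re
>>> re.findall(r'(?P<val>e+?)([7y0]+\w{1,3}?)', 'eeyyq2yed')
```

This matches one or more of a literal 'e' (lazy) (captured as 'val'); then one or more of one of [7y0], then 1 to 3 of a word character (lazy) (captured).
Scanning left to right: at [0:5] match 'eeyyq', groups = ('ee', 'yyq').
2 groups means the one result is a tuple of 2 captured strings — 1 here.

[('ee', 'yyq')]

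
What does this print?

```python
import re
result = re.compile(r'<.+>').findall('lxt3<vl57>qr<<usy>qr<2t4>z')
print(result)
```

Since nothing is captured, `findall` lists the 1 matched substring directly.

['<vl57>qr<<usy>qr<2t4>']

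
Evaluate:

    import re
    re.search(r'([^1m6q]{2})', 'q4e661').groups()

The match spans [1:3] → '4e'.
Captured: group 1 = '4e'.

('4e',)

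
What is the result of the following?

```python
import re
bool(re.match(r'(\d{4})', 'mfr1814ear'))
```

False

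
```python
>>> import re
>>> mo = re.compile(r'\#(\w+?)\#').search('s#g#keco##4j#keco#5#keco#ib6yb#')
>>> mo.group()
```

The match spans [1:4] → '#g#'.

'#g#'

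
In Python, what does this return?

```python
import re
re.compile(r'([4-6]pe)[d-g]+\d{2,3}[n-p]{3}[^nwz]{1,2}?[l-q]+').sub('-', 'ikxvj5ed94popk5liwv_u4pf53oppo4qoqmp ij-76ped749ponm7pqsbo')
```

Pattern: a character in [4-6], then the literal 'pe' (captured); then one or more of a character in [d-g]; then 2 to 3 of a digit, then exactly 3 of a character in [n-p]; then 1 to 2 of any character except [nwz] (lazy), then one or more of a character in [l-q].
Matches: at [41:55] → '6ped749ponm7pq'.
Each match is replaced by '-'.

'ikxvj5ed94popk5liwv_u4pf53oppo4qoqmp ij-7-sbo'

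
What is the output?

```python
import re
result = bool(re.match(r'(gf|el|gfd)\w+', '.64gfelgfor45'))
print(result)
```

With `match`, the pattern is implicitly anchored at the beginning.
Here the string doesn't start with a match, so the call returns None, and `bool(None)` is False.

False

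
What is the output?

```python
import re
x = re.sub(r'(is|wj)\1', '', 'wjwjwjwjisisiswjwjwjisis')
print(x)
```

iswj

After group 1 captures some text, `\1` only succeeds where that same text appears again.
Matches: at [0:4] → 'wjwj'; at [4:8] → 'wjwj'; at [8:12] → 'isis'; at [14:18] → 'wjwj'; at [20:24] → 'isis'.
Each match is replaced by ''.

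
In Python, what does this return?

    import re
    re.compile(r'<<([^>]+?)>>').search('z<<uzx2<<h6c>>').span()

The match spans [1:14] → '<<uzx2<<h6c>>'.

(1, 14)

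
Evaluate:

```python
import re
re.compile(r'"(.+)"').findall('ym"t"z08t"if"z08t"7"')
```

['t"z08t"if"z08t"7']

One capturing group, so `findall` returns just the captured substring from the one match — 1 in all.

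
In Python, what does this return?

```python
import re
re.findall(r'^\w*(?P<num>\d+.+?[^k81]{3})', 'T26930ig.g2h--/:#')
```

A non-greedy quantifier consumes as few characters as it can — just enough that the remainder of the pattern still matches from where it stops; whatever follows it matches normally.
One capturing group, so `findall` returns just the captured substring from the one match — 1 in all.

['0ig.g']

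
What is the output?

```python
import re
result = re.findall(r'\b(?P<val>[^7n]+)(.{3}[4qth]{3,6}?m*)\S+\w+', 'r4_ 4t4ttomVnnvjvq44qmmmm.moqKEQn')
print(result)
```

[('r4_', ' 4t4tt')]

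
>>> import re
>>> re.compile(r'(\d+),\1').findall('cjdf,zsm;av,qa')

[]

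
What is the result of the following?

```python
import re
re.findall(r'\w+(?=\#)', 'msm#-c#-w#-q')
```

The `(?=…)`/`(?<=…)` assertion just peeks at neighbouring text; it doesn't advance the match position.
No capturing groups, so `findall` returns the 3 full match strings.

['msm', 'c', 'w']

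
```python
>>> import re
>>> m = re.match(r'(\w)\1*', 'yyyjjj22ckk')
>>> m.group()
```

'yyy'

`\1` is not a pattern — it's the concrete string captured by group 1, re-applied verbatim.
With `match`, the pattern is implicitly anchored at the beginning.
The match spans [0:3] → 'yyy'.
Captured: group 1 = 'y'.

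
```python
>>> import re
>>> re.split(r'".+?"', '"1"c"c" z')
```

`split` removes every match and returns the 3 fragments in between.

['', 'c', ' z']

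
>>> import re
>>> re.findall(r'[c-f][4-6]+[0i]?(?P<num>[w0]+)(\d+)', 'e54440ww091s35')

[('ww0', '91')]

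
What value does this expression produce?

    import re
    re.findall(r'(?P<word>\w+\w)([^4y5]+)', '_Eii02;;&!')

`findall` packs the 2 group values into a tuple for every match.

[('_Eii02', ';;&!')]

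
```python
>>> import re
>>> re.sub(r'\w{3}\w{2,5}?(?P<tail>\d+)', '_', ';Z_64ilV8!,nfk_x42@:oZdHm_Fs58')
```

';_!,_@:_'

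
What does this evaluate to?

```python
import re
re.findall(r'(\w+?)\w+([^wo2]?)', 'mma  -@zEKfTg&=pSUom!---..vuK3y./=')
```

[('m', ' '), ('z', '&'), ('p', '!'), ('v', '.')]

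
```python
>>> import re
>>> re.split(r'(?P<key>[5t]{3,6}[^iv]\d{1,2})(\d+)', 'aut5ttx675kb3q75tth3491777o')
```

With a capturing group present, the delimiter's captured portion is kept in the result list.

['au', 't5ttx67', '5', 'kb3q7', '5tth34', '91777', 'o']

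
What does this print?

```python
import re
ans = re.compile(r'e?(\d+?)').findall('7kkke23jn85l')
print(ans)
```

['7', '2', '3', '8', '5']

Pattern: optionally a literal 'e'; then one or more of a digit (lazy) (captured).
Lazy quantifiers expand one character at a time until the remainder of the pattern can match.
Matches: at [0:1] match '7', group 1 = '7'; at [4:6] match 'e2', group 1 = '2'; at [6:7] match '3', group 1 = '3'; at [9:10] match '8', group 1 = '8'; at [10:11] match '5', group 1 = '5'.
With a single group, `findall` returns only what that group captured — 5 items.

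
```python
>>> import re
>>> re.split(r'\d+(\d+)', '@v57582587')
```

['@v', '7', '']

With a capturing group present, the delimiter's captured portion is kept in the result list.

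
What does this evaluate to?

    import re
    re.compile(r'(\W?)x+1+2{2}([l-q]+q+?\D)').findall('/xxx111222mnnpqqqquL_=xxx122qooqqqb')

Pattern: optionally a non-word character (captured); then one or more of a literal 'x', then one or more of a literal '1', then exactly 2 of the literal '2'; then one or more of a character in [l-q], then one or more of the literal 'q' (lazy), then a non-digit (captured).
Matches: at [21:35] match '=xxx122qooqqqb', groups = ('=', 'qooqqqb').
With 2 capturing groups, `findall` returns a 2-tuple per match.

[('=', 'qooqqqb')]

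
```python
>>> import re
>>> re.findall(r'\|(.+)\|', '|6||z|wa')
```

`findall` collects group 1 from the one match (1 total).

['6||z']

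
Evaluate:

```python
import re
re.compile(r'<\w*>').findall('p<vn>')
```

['<vn>']

No capturing groups, so `findall` returns the 1 full match string.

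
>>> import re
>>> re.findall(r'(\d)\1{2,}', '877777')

['7']

A backreference is literal: `\1` must see the identical characters the first group matched.
Walking the string: at [1:6] match '77777', group 1 = '7'.
Because there's exactly one group, `findall` drops the full match and keeps group 1 from the one hit.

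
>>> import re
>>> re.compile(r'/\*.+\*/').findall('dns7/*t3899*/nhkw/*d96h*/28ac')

['/*t3899*/nhkw/*d96h*/']

Since nothing is captured, `findall` lists the 1 matched substring directly.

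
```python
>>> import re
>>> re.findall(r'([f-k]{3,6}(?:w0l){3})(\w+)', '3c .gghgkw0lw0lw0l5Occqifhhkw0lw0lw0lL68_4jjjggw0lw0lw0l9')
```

Pattern: 3 to 6 of a character in [f-k], then the literal 'w0l' repeated 3 times (captured); then one or more of a word character (captured).
Scanning left to right: at [4:57] match 'gghgkw0lw0lw0l5Occqifhhkw0lw0lw0lL68_4jjjggw0lw0lw0l9', groups = ('gghgkw0lw0lw0l', '5Occqifhhkw0lw0lw0lL68_4jjjggw0lw0lw0l9').
2 groups means the one result is a tuple of 2 captured strings — 1 here.

[('gghgkw0lw0lw0l', '5Occqifhhkw0lw0lw0lL68_4jjjggw0lw0lw0l9')]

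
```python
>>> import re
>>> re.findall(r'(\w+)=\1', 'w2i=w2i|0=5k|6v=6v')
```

['w2i', '6v']

`\1` is not a pattern — it's the concrete string captured by group 1, re-applied verbatim.
Matches: at [0:7] match 'w2i=w2i', group 1 = 'w2i'; at [13:18] match '6v=6v', group 1 = '6v'.
`findall` collects group 1 from each match (2 total).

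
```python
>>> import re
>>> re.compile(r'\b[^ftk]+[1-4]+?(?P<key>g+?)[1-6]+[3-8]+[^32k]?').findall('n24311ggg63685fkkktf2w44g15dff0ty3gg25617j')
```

['ggg']

Pattern: a word boundary (`\b`, zero-width); then one or more of any character except [ftk]; then one or more of a character in [1-4] (lazy); then one or more of a literal 'g' (lazy) (captured as 'key'); then one or more of a character in [1-6], then one or more of a character in [3-8], then optionally any character except [32k].
Matches: at [0:15] match 'n24311ggg63685f', group 1 = 'ggg'.
Because there's exactly one group, `findall` drops the full match and keeps group 1 from the one hit.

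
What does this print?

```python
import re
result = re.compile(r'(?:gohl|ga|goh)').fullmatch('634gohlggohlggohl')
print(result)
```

`fullmatch` succeeds only if the pattern covers the string from start to end.
Here there's no way to consume every character, so the call returns None.

None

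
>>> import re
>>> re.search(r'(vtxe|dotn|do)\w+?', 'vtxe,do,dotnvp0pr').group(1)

The match spans [8:13] → 'dotnv'.
Captured: group 1 = 'dotn'.

'dotn'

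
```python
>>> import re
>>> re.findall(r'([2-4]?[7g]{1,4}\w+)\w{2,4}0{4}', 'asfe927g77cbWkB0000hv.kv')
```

['27g77cbW']

This matches optionally a character in [2-4], then 1 to 4 of one of [7g], then one or more of a word character (captured); then 2 to 4 of a word character, then exactly 4 of a literal '0'.
With a single group, `findall` returns only what that group captured — 1 item.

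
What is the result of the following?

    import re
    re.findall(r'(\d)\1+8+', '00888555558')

['0', '5']

The backreference `\1` re-matches whatever the first group consumed, character for character.
Walking the string: at [0:5] match '00888', group 1 = '0'; at [5:11] match '555558', group 1 = '5'.
With a single group, `findall` returns only what that group captured — 2 items.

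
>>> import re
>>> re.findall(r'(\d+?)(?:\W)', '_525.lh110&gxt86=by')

['525', '110', '86']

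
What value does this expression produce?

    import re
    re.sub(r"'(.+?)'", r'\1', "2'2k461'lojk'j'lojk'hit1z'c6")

A non-greedy quantifier consumes as few characters as it can — just enough that the remainder of the pattern still matches from where it stops; whatever follows it matches normally.
Matches: at [1:8] → "'2k461'"; at [12:15] → "'j'"; at [19:26] → "'hit1z'".
Each match is replaced using the text its own group 1 captured.

'22k461lojkjlojkhit1zc6'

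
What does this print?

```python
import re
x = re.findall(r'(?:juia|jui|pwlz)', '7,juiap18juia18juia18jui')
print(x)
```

['juia', 'juia', 'juia', 'jui']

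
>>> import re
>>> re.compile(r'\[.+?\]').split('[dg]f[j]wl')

['', 'f', 'wl']

Matches to split on: at [0:4] → '[dg]'; at [5:8] → '[j]'.
Each match becomes a cut point; 3 segments remain.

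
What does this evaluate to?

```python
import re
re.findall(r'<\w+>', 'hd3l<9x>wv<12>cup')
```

Matches: at [4:8] → '<9x>'; at [10:14] → '<12>'.
No capturing groups, so `findall` returns the 2 full match strings.

['<9x>', '<12>']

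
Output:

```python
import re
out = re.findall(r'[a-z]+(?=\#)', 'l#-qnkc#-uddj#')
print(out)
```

['l', 'qnkc', 'uddj']

Because the assertion is zero-width, the text it checks is not consumed and won't appear in the result.
Scanning left to right: at [0:1] → 'l'; at [3:7] → 'qnkc'; at [9:13] → 'uddj'.
With no groups in the pattern, `findall` gives back each whole match — 3 here.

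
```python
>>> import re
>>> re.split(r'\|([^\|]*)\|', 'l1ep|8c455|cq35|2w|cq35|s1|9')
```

['l1ep', '8c455', 'cq35', '2w', 'cq35', 's1', '9']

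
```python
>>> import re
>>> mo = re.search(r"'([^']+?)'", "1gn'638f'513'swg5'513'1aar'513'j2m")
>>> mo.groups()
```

('638f',)

`re.search` tries every starting position until one works.
The match spans [3:9] → "'638f'".
Captured: group 1 = '638f'.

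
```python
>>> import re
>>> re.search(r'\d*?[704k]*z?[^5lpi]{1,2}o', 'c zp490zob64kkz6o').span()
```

This matches zero or more of a digit (lazy), then zero or more of one of [704k], then optionally a literal 'z'; then 1 to 2 of any character except [5lpi], then the literal 'o'.
`re.search` tries every starting position until one works.
The match spans [4:9] → '490zo'.

(4, 9)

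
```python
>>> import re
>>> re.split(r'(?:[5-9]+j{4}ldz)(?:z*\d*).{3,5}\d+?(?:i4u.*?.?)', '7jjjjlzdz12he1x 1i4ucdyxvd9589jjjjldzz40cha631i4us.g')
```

Pattern: one or more of a character in [5-9], then exactly 4 of the literal 'j', then the literal 'ldz' (non-capturing group); then zero or more of the literal 'z', then zero or more of a digit (non-capturing group); then 3 to 5 of any character, then one or more of a digit (lazy); then the literal 'i4u', then zero or more of any character (lazy), then optionally any character (non-capturing group).
A `+?`/`*?`/`{m,n}?` starts at its minimum and grows only as far as needed for what follows to match.
Matches to split on: at [26:50] → '9589jjjjldzz40cha631i4us'.
Each match becomes a cut point; 2 segments remain.

['7jjjjlzdz12he1x 1i4ucdyxvd', '.g']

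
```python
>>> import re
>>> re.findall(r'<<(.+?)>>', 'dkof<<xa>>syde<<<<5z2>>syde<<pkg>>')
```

Lazy quantifiers expand one character at a time until the remainder of the pattern can match.
Matches: at [4:10] match '<<xa>>', group 1 = 'xa'; at [14:23] match '<<<<5z2>>', group 1 = '<<5z2'; at [27:34] match '<<pkg>>', group 1 = 'pkg'.
One capturing group, so `findall` returns just the captured substring from each match — 3 in all.

['xa', '<<5z2', 'pkg']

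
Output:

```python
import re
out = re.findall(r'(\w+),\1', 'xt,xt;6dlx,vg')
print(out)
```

['xt']

A backreference is literal: `\1` must see the identical characters the first group matched.
With a single group, `findall` returns only what that group captured — 1 item.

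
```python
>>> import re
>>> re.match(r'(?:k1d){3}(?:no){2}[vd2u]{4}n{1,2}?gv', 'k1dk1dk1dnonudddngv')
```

None

The pattern matches the literal 'k1d' repeated 3 times, then the literal 'no' repeated 2 times; then exactly 4 of one of [vd2u], then 1 to 2 of the literal 'n' (lazy), then the literal 'gv'.
`match` is anchored at position 0; if the pattern doesn't fit there, it returns None.
Here the pattern fails at index 0, so the call returns None.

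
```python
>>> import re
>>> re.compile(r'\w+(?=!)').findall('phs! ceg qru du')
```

The positive lookaround only admits positions where the adjacent text matches; those characters stay outside the span.
Matches: at [0:3] → 'phs'.
No capturing groups, so `findall` returns the 1 full match string.

['phs']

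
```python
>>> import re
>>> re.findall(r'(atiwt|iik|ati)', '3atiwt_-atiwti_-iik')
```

Branches in `(...|...)` are attempted left-to-right; the first branch that allows the whole pattern to succeed is taken.
`findall` collects group 1 from each match (3 total).

['atiwt', 'atiwt', 'iik']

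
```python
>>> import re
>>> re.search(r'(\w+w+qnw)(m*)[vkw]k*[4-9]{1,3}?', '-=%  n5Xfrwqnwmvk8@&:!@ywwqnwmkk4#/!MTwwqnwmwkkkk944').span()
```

(5, 18)

This matches one or more of a word character, then one or more of the literal 'w', then the literal 'qnw' (captured); then zero or more of a literal 'm' (captured); then one of [vkw], then zero or more of a literal 'k', then 1 to 3 of a character in [4-9] (lazy).
`re.search` scans for the first position where the pattern succeeds.
The match spans [5:18] → 'n5Xfrwqnwmvk8'.
Captured: group 1 = 'n5Xfrwqnw', group 2 = 'm'.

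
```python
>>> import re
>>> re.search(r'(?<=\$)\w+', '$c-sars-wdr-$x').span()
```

Because the assertion is zero-width, the text it checks is not consumed and won't appear in the result.
Unlike `match`, `search` isn't anchored — it looks for the pattern anywhere in the string.
The match spans [1:2] → 'c'.

(1, 2)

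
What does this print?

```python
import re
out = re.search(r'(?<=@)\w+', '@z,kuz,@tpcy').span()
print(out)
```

The `(?=…)`/`(?<=…)` assertion just peeks at neighbouring text; it doesn't advance the match position.
The match spans [1:2] → 'z'.

(1, 2)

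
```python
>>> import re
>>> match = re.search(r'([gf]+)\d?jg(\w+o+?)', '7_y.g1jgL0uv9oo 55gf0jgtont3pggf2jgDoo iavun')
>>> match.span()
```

(4, 15)

Pattern: one or more of one of [gf] (captured); then optionally a digit, then the literal 'jg'; then one or more of a word character, then one or more of the literal 'o' (lazy) (captured).
`re.search` scans for the first position where the pattern succeeds.
The match spans [4:15] → 'g1jgL0uv9oo'.
Captured: group 1 = 'g', group 2 = 'L0uv9oo'.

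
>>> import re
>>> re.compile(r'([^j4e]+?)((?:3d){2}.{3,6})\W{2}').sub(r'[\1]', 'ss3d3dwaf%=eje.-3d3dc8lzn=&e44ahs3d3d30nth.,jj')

'[ss]eje[.-]e44[ahs]jj'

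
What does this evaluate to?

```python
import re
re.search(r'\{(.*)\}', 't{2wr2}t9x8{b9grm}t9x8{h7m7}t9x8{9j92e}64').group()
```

`search` walks the string left to right and returns the first match it finds.
The match spans [1:39] → '{2wr2}t9x8{b9grm}t9x8{h7m7}t9x8{9j92e}'.
Captured: group 1 = '2wr2}t9x8{b9grm}t9x8{h7m7}t9x8{9j92e'.

'{2wr2}t9x8{b9grm}t9x8{h7m7}t9x8{9j92e}'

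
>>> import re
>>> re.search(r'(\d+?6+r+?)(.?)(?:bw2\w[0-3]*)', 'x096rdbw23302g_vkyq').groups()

('096r', 'd')

The match spans [1:13] → '096rdbw23302'.
Captured: group 1 = '096r', group 2 = 'd'.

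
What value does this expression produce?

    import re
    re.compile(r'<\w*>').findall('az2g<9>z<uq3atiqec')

Scanning left to right: at [4:7] → '<9>'.
`findall` yields the raw match text (1 of them) because the pattern has no groups.

['<9>']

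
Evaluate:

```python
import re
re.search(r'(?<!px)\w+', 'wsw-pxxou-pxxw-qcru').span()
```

(0, 3)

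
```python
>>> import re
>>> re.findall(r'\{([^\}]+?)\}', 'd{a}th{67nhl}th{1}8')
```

['a', '67nhl', '1']

With a single group, `findall` returns only what that group captured — 3 items.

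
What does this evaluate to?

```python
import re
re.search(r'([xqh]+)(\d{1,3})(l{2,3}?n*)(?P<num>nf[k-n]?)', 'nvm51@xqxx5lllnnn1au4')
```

None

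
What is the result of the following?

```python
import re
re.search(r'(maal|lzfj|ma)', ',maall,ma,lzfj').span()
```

(1, 5)

The regex engine tests alternatives in the order written; an earlier branch that matches wins even if a later one would match more.
The match spans [1:5] → 'maal'.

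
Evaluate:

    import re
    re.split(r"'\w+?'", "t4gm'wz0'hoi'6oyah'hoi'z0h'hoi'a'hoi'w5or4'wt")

['t4gm', 'hoi', 'hoi', 'hoi', 'hoi', 'wt']

Splitting on the pattern gives 6 pieces.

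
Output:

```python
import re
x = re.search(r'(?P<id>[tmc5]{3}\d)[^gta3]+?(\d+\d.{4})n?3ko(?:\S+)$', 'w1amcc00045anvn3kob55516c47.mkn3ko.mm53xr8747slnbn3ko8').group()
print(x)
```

mcc00045anvn3kob55516c47.mkn3ko.mm53xr8747slnbn3ko8

Pattern: exactly 3 of one of [tmc5], then a digit (captured as 'id'); then one or more of any character except [gta3] (lazy); then one or more of a digit, then a digit, then exactly 4 of any character (captured); then optionally a literal 'n', then the literal '3ko'; then one or more of a non-whitespace character (non-capturing group); then anchored at the end.
The match spans [3:54] → 'mcc00045anvn3kob55516c47.mkn3ko.mm53xr8747slnbn3ko8'.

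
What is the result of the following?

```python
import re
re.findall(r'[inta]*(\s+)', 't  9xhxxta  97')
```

With a single group, `findall` returns only what that group captured — 2 items.

['  ', '  ']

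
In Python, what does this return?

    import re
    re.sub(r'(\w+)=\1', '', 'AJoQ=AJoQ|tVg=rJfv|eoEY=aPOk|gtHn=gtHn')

'|tVg=rJfv|eoEY=aPOk|'

`\1` is not a pattern — it's the concrete string captured by group 1, re-applied verbatim.
Each match is replaced by ''.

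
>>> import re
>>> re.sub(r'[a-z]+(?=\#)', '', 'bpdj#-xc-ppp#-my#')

'#-xc-#-#'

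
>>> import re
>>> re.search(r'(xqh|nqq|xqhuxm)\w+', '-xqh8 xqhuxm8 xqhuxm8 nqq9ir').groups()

('xqh',)

The match spans [1:5] → 'xqh8'.
Captured: group 1 = 'xqh'.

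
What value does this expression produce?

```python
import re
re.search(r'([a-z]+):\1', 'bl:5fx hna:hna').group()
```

After group 1 captures some text, `\1` only succeeds where that same text appears again.
The match spans [7:14] → 'hna:hna'.

'hna:hna'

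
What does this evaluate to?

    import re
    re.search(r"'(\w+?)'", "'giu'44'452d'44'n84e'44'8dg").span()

(0, 5)

The match spans [0:5] → "'giu'".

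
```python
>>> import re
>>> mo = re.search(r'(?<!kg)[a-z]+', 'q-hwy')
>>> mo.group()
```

'q'

The negative lookaround is zero-width — it rules out positions where the adjacent text would match, without consuming anything.
`re.search` tries every starting position until one works.
The match spans [0:1] → 'q'.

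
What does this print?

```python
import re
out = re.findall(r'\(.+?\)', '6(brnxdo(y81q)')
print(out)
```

With no groups in the pattern, `findall` gives back each whole match — 1 here.

['(brnxdo(y81q)']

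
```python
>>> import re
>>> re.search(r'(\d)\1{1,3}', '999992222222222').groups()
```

('9',)

The match spans [0:4] → '9999'.
Captured: group 1 = '9'.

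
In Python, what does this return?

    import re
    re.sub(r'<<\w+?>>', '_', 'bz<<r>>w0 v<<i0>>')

`sub` substitutes '_' at each match site.

'bz_w0 v_'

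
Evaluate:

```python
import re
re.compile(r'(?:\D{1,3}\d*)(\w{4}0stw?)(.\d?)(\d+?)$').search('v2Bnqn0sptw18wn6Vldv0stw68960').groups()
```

('Vldv0stw', '68', '960')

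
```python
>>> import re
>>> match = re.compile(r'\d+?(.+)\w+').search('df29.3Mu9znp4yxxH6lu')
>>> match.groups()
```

The match spans [2:20] → '29.3Mu9znp4yxxH6lu'.
Captured: group 1 = '9.3Mu9znp4yxxH6l'.

('9.3Mu9znp4yxxH6l',)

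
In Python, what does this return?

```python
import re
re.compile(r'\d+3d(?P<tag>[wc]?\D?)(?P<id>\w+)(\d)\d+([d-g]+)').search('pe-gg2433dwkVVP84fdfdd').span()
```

(5, 22)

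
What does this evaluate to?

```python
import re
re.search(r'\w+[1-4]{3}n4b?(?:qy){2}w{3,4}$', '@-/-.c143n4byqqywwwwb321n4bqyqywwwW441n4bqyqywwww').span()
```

(5, 49)

This matches one or more of a word character, then exactly 3 of a character in [1-4], then the literal 'n4'; then optionally the literal 'b', then the literal 'qy' repeated 2 times, then 3 to 4 of a literal 'w'; then anchored at the end.
`search` walks the string left to right and returns the first match it finds.
The match spans [5:49] → 'c143n4byqqywwwwb321n4bqyqywwwW441n4bqyqywwww'.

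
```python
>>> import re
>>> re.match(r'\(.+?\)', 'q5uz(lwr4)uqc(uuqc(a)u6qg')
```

With `match`, the pattern is implicitly anchored at the beginning.
Here the pattern fails at index 0, so the call returns None.

None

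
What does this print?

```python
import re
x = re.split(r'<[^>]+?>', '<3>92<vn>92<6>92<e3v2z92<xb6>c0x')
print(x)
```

Matches to split on: at [0:3] → '<3>'; at [5:9] → '<vn>'; at [11:14] → '<6>'; at [16:29] → '<e3v2z92<xb6>'.
`split` removes every match and returns the 5 fragments in between.

['', '92', '92', '92', 'c0x']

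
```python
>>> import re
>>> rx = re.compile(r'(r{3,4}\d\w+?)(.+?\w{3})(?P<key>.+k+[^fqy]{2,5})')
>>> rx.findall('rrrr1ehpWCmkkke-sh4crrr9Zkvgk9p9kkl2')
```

Pattern: 3 to 4 of the literal 'r', then a digit, then one or more of a word character (lazy) (captured); then one or more of any character (lazy), then exactly 3 of a word character (captured); then one or more of any character, then one or more of a literal 'k', then 2 to 5 of any character except [fqy] (captured as 'key').
A `+?`/`*?`/`{m,n}?` starts at its minimum and grows only as far as needed for what follows to match.
Walking the string: at [0:36] match 'rrrr1ehpWCmkkke-sh4crrr9Zkvgk9p9kkl2', groups = ('rrrr1e', 'hpWC', 'mkkke-sh4crrr9Zkvgk9p9kkl2').
`findall` packs the 3 group values into a tuple for every match.

[('rrrr1e', 'hpWC', 'mkkke-sh4crrr9Zkvgk9p9kkl2')]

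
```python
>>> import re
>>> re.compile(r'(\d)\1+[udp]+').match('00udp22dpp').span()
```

(0, 5)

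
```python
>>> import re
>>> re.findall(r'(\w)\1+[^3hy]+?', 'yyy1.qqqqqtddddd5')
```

['y', 'q', 'd']

`\1` has to match the exact text group 1 already captured.
Scanning left to right: at [0:4] match 'yyy1', group 1 = 'y'; at [5:11] match 'qqqqqt', group 1 = 'q'; at [11:17] match 'ddddd5', group 1 = 'd'.
Because there's exactly one group, `findall` drops the full match and keeps group 1 from each hit.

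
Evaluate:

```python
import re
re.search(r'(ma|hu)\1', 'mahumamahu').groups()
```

A backreference is literal: `\1` must see the identical characters the first group matched.
`re.search` tries every starting position until one works.
The match spans [4:8] → 'mama'.
Captured: group 1 = 'ma'.

('ma',)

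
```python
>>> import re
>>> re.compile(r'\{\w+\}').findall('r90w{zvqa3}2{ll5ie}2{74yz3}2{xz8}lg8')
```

['{zvqa3}', '{ll5ie}', '{74yz3}', '{xz8}']

Matches: at [4:11] → '{zvqa3}'; at [12:19] → '{ll5ie}'; at [20:27] → '{74yz3}'; at [28:33] → '{xz8}'.
No capturing groups, so `findall` returns the 4 full match strings.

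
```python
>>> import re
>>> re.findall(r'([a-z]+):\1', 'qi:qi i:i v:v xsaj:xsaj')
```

The backreference `\1` re-matches whatever the first group consumed, character for character.
`findall` collects group 1 from each match (4 total).

['qi', 'i', 'v', 'xsaj']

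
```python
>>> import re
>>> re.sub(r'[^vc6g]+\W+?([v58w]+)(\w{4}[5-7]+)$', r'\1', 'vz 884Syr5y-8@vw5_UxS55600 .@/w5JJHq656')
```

'vz 884Syr5y-8@vw5_UxS556w5'

This matches one or more of any character except [vc6g]; then one or more of a non-word character (lazy); then one or more of one of [v58w] (captured); then exactly 4 of a word character, then one or more of a character in [5-7] (captured); then anchored at the end.
Matches: at [24:39] → '00 .@/w5JJHq656'.
`\1` in the replacement pulls in group 1's text for each match.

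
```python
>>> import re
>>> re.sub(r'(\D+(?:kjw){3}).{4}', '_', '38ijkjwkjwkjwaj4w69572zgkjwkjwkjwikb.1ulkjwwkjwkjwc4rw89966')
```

'38_69572_1ulkjwwkjwkjwc4rw89966'

Pattern: one or more of a non-digit, then the literal 'kjw' repeated 3 times (captured); then exactly 4 of any character.
Matches: at [2:17] → 'ijkjwkjwkjwaj4w'; at [22:37] → 'zgkjwkjwkjwikb.'.
Every occurrence is swapped for '_'.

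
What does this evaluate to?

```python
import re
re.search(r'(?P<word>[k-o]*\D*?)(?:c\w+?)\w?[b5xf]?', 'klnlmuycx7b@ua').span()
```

(0, 11)

This matches zero or more of a character in [k-o], then zero or more of a non-digit (lazy) (captured as 'word'); then a literal 'c', then one or more of a word character (lazy) (non-capturing group); then optionally a word character, then optionally one of [b5xf].
`search` walks the string left to right and returns the first match it finds.
The match spans [0:11] → 'klnlmuycx7b'.
Captured: group 1 = 'klnlmuy'.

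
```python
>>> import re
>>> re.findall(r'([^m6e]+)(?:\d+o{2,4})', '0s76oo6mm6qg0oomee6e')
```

['0s7', 'qg']

Pattern: one or more of any character except [m6e] (captured); then one or more of a digit, then 2 to 4 of the literal 'o' (non-capturing group).
Matches: at [0:6] match '0s76oo', group 1 = '0s7'; at [10:15] match 'qg0oo', group 1 = 'qg'.
One capturing group, so `findall` returns just the captured substring from each match — 2 in all.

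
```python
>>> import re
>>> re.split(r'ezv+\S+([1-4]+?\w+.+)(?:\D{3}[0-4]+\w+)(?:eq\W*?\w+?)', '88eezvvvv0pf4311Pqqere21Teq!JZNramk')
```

The pattern matches the literal 'ez', then one or more of the literal 'v', then one or more of a non-whitespace character; then one or more of a character in [1-4] (lazy), then one or more of a word character, then one or more of any character (captured); then exactly 3 of a non-digit, then one or more of a character in [0-4], then one or more of a word character (non-capturing group); then the literal 'eq', then zero or more of a non-word character (lazy), then one or more of a word character (lazy) (non-capturing group).
Because the pattern has a capturing group, `split` also inserts each captured text between the pieces.

['88e', '1Pqq', 'ZNramk']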